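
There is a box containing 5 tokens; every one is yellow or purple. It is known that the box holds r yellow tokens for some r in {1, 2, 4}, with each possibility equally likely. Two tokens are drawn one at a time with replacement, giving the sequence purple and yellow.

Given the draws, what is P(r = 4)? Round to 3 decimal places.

Under each hypothesis, the probability of the observed sequence is: P(data | r = 1) = (4/5)(1/5) = 4/25; P(data | r = 2) = (3/5)(2/5) = 6/25; P(data | r = 4) = (1/5)(4/5) = 4/25.
Multiplying each by its prior: 1/3 · 4/25 = 4/75, 1/3 · 6/25 = 2/25, 1/3 · 4/25 = 4/75; these sum to 14/75.
Therefore the posterior P(r = 4 | data) = (4/75) / (14/75) = 2/7.

0.286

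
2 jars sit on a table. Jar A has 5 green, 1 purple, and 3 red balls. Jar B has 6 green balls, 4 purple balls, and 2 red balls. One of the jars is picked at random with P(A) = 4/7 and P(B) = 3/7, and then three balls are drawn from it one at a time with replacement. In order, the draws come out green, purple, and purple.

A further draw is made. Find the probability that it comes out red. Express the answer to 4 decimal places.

Compute the likelihood of the observed sequence for each case: P(data | jar A) = (5/9)(1/9)(1/9) = 0.0068587; P(data | jar B) = (6/12)(4/12)(4/12) = 0.055556.
Multiplying each by its prior: 4/7 · 0.0068587 = 0.0039193, 3/7 · 0.055556 = 0.02381; these sum to 0.027729.
Normalising, the posterior is P(jar A | data) = 0.14134, P(jar B | data) = 0.85866.
The predictive probability is P(red next | data) = (1/3)(0.14134) + (1/6)(0.85866) = 0.19022.

0.1902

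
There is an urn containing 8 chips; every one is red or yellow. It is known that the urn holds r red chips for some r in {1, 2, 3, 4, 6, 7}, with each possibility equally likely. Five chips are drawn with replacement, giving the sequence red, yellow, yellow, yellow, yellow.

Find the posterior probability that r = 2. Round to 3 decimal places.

0.324

The likelihood of the observed sequence under each hypothesis: P(data | r = 1) = (1/8)(7/8)(7/8)(7/8)(7/8) = 0.073273; P(data | r = 2) = (2/8)(6/8)(6/8)(6/8)(6/8) = 0.079102; P(data | r = 3) = (3/8)(5/8)(5/8)(5/8)(5/8) = 0.05722; P(data | r = 4) = (4/8)(4/8)(4/8)(4/8)(4/8) = 0.03125; P(data | r = 6) = (6/8)(2/8)(2/8)(2/8)(2/8) = 0.0029297; P(data | r = 7) = (7/8)(1/8)(1/8)(1/8)(1/8) = 0.00021362.
Weighting by the prior gives 1/6 · 0.073273 = 0.012212, 1/6 · 0.079102 = 0.013184, 1/6 · 0.05722 = 0.0095367, 1/6 · 0.03125 = 0.0052083, 1/6 · 0.0029297 = 0.00048828, 1/6 · 0.00021362 = 3.5604e-05; summing to 0.040665.
Therefore the posterior P(r = 2 | data) = (0.013184) / (0.040665) = 0.3242.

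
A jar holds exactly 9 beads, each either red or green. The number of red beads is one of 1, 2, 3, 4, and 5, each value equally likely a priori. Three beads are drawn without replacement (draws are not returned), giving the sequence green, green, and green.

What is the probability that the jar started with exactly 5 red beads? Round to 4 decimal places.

The likelihood of the observed sequence under each hypothesis: P(data | r = 1) = (8/9)(7/8)(6/7) = 2/3; P(data | r = 2) = (7/9)(6/8)(5/7) = 5/12; P(data | r = 3) = (6/9)(5/8)(4/7) = 5/21; P(data | r = 4) = (5/9)(4/8)(3/7) = 5/42; P(data | r = 5) = (4/9)(3/8)(2/7) = 1/21.
Multiplying each by its prior: 1/5 · 2/3 = 2/15, 1/5 · 5/12 = 1/12, 1/5 · 5/21 = 1/21, 1/5 · 5/42 = 1/42, 1/5 · 1/21 = 1/105; these sum to 25/84.
By Bayes' rule, P(r = 5 | data) = (1/105) / (25/84) = 4/125.

0.0320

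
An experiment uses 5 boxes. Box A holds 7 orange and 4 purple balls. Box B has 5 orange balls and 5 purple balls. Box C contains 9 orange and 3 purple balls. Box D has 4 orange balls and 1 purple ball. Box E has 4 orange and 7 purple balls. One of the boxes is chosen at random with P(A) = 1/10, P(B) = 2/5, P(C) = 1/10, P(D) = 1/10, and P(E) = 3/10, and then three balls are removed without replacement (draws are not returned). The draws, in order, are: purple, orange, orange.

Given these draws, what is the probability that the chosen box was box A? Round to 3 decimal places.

0.126

The likelihood of the observed sequence under each hypothesis: P(data | box A) = (4/11)(7/10)(6/9) = 28/165; P(data | box B) = (5/10)(5/9)(4/8) = 5/36; P(data | box C) = (3/12)(9/11)(8/10) = 9/55; P(data | box D) = (1/5)(4/4)(3/3) = 1/5; P(data | box E) = (7/11)(4/10)(3/9) = 14/165.
The prior-weighted likelihoods are 1/10 · 28/165 = 14/825, 2/5 · 5/36 = 1/18, 1/10 · 9/55 = 9/550, 1/10 · 1/5 = 1/50, 3/10 · 14/165 = 7/275; these sum to 133/990.
By Bayes' rule, P(box A | data) = (14/825) / (133/990) = 12/95.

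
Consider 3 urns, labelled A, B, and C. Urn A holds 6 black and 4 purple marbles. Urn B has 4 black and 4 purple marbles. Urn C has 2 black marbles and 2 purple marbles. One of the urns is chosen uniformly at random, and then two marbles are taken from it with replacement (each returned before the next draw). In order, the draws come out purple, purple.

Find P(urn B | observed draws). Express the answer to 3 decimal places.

Compute the likelihood of the observed sequence for each case: P(data | urn A) = (4/10)(4/10) = 4/25; P(data | urn B) = (4/8)(4/8) = 1/4; P(data | urn C) = (2/4)(2/4) = 1/4.
Weighting by the prior gives 1/3 · 4/25 = 4/75, 1/3 · 1/4 = 1/12, 1/3 · 1/4 = 1/12; with total 11/50.
By Bayes' rule, P(urn B | data) = (1/12) / (11/50) = 25/66.

0.379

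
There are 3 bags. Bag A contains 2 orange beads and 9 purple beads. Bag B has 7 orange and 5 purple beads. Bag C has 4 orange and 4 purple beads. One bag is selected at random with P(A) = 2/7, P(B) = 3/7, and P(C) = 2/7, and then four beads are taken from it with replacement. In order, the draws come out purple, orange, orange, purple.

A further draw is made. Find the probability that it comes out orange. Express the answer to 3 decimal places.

0.502

The likelihood of the observed sequence under each hypothesis: P(data | bag A) = (9/11)(2/11)(2/11)(9/11) = 0.02213; P(data | bag B) = (5/12)(7/12)(7/12)(5/12) = 0.059076; P(data | bag C) = (4/8)(4/8)(4/8)(4/8) = 0.0625.
Weighting by the prior gives 2/7 · 0.02213 = 0.0063228, 3/7 · 0.059076 = 0.025318, 2/7 · 0.0625 = 0.017857; these sum to 0.049498.
The posterior is then P(bag A | data) = 0.12774, P(bag B | data) = 0.5115, P(bag C | data) = 0.36076.
Averaging over the posterior, P(orange next | data) = (2/11)(0.12774) + (7/12)(0.5115) + (1/2)(0.36076) = 0.50198.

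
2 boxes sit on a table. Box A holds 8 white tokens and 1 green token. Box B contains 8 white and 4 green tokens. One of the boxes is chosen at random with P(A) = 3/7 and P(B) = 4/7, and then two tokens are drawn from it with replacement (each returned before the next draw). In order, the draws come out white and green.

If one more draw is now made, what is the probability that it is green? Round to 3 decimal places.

Compute the likelihood of the observed sequence for each case: P(data | box A) = (8/9)(1/9) = 8/81; P(data | box B) = (8/12)(4/12) = 2/9.
Multiplying each by its prior: 3/7 · 8/81 = 8/189, 4/7 · 2/9 = 8/63; summing to 32/189.
Normalising, the posterior is P(box A | data) = 1/4, P(box B | data) = 3/4.
The predictive probability is P(green next | data) = (1/9)(1/4) + (1/3)(3/4) = 5/18.

0.278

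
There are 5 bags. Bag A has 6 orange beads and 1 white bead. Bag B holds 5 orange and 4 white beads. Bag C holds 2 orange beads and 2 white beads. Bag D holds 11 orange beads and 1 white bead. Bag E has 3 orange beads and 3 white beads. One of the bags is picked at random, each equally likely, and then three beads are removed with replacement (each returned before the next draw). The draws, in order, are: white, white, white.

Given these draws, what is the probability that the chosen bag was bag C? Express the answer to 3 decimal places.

0.366

For each hypothesis, P(data | H) works out to: P(data | bag A) = (1/7)(1/7)(1/7) = 0.0029155; P(data | bag B) = (4/9)(4/9)(4/9) = 0.087791; P(data | bag C) = (2/4)(2/4)(2/4) = 0.125; P(data | bag D) = (1/12)(1/12)(1/12) = 0.0005787; P(data | bag E) = (3/6)(3/6)(3/6) = 0.125.
Multiplying each by its prior: 1/5 · 0.0029155 = 0.00058309, 1/5 · 0.087791 = 0.017558, 1/5 · 0.125 = 0.025, 1/5 · 0.0005787 = 0.00011574, 1/5 · 0.125 = 0.025; with total 0.068257.
Therefore the posterior P(bag C | data) = (0.025) / (0.068257) = 0.36626.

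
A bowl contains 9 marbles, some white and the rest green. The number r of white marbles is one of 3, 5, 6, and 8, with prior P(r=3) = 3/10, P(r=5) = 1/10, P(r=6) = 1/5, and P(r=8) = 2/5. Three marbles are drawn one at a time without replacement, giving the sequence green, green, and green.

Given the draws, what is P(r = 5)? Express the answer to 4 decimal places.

0.0606

The likelihood of the observed sequence under each hypothesis: P(data | r = 3) = (6/9)(5/8)(4/7) = 5/21; P(data | r = 5) = (4/9)(3/8)(2/7) = 1/21; P(data | r = 6) = (3/9)(2/8)(1/7) = 1/84; P(data | r = 8) = (1/9)(0/8) = 0.
Multiplying each by its prior: 3/10 · 5/21 = 1/14, 1/10 · 1/21 = 1/210, 1/5 · 1/84 = 1/420, 2/5 · 0 = 0; these sum to 11/140.
Therefore the posterior P(r = 5 | data) = (1/210) / (11/140) = 2/33.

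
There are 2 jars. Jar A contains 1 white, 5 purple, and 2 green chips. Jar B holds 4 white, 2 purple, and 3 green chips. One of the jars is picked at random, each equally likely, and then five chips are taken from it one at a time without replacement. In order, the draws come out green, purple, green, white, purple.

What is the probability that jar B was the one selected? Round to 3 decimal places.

The likelihood of the observed sequence under each hypothesis: P(data | jar A) = (2/8)(5/7)(1/6)(1/5)(4/4) = 0.0059524; P(data | jar B) = (3/9)(2/8)(2/7)(4/6)(1/5) = 0.0031746.
Multiplying each by its prior: 1/2 · 0.0059524 = 0.0029762, 1/2 · 0.0031746 = 0.0015873; these sum to 0.0045635.
So P(jar B | data) = (0.0015873) / (0.0045635) = 0.34783.

0.348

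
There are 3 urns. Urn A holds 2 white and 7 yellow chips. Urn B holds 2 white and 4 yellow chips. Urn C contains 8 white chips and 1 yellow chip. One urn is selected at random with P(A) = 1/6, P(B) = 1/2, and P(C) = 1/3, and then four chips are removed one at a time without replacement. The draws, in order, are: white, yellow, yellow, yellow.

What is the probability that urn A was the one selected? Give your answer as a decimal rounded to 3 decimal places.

0.258

Compute the likelihood of the observed sequence for each case: P(data | urn A) = (2/9)(7/8)(6/7)(5/6) = 0.13889; P(data | urn B) = (2/6)(4/5)(3/4)(2/3) = 0.13333; P(data | urn C) = (8/9)(1/8)(0/7) = 0.
The prior-weighted likelihoods are 1/6 · 0.13889 = 0.023148, 1/2 · 0.13333 = 0.066667, 1/3 · 0 = 0; these sum to 0.089815.
By Bayes' rule, P(urn A | data) = (0.023148) / (0.089815) = 0.25773.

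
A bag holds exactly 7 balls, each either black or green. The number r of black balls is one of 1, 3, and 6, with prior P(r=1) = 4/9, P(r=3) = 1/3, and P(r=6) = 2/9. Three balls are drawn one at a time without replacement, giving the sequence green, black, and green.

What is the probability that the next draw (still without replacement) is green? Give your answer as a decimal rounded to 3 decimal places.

Under each hypothesis, the probability of the observed sequence is: P(data | r = 1) = (6/7)(1/6)(5/5) = 1/7; P(data | r = 3) = (4/7)(3/6)(3/5) = 6/35; P(data | r = 6) = (1/7)(6/6)(0/5) = 0.
Weighting by the prior gives 4/9 · 1/7 = 4/63, 1/3 · 6/35 = 2/35, 2/9 · 0 = 0; these sum to 38/315.
The posterior is then P(r = 1 | data) = 10/19, P(r = 3 | data) = 9/19, P(r = 6 | data) = 0.
So P(green next | data) = Σ P(green next | H) P(H | data) = (1)(10/19) + (1/2)(9/19) = 29/38.

0.763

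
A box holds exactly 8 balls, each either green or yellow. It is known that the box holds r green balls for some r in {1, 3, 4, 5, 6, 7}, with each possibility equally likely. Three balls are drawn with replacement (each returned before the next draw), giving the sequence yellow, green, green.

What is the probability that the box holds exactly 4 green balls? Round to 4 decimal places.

0.2051

Compute the likelihood of the observed sequence for each case: P(data | r = 1) = (7/8)(1/8)(1/8) = 0.013672; P(data | r = 3) = (5/8)(3/8)(3/8) = 0.087891; P(data | r = 4) = (4/8)(4/8)(4/8) = 0.125; P(data | r = 5) = (3/8)(5/8)(5/8) = 0.14648; P(data | r = 6) = (2/8)(6/8)(6/8) = 0.14062; P(data | r = 7) = (1/8)(7/8)(7/8) = 0.095703.
Multiplying each by its prior: 1/6 · 0.013672 = 0.0022786, 1/6 · 0.087891 = 0.014648, 1/6 · 0.125 = 0.020833, 1/6 · 0.14648 = 0.024414, 1/6 · 0.14062 = 0.023438, 1/6 · 0.095703 = 0.015951; summing to 0.10156.
Hence P(r = 4 | data) = (0.020833) / (0.10156) = 0.20513.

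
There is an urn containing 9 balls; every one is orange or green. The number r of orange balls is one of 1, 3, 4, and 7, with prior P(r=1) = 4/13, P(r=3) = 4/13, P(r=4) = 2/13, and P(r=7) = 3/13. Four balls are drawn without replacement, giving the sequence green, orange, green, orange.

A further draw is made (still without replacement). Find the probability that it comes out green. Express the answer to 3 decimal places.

0.595

Compute the likelihood of the observed sequence for each case: P(data | r = 1) = (8/9)(1/8)(7/7)(0/6) = 0; P(data | r = 3) = (6/9)(3/8)(5/7)(2/6) = 0.059524; P(data | r = 4) = (5/9)(4/8)(4/7)(3/6) = 0.079365; P(data | r = 7) = (2/9)(7/8)(1/7)(6/6) = 0.027778.
The prior-weighted likelihoods are 4/13 · 0 = 0, 4/13 · 0.059524 = 0.018315, 2/13 · 0.079365 = 0.01221, 3/13 · 0.027778 = 0.0064103; these sum to 0.036935.
The posterior is then P(r = 1 | data) = 0, P(r = 3 | data) = 0.49587, P(r = 4 | data) = 0.33058, P(r = 7 | data) = 0.17355.
So P(green next | data) = Σ P(green next | H) P(H | data) = (4/5)(0.49587) + (3/5)(0.33058) + (0)(0.17355) = 0.59504.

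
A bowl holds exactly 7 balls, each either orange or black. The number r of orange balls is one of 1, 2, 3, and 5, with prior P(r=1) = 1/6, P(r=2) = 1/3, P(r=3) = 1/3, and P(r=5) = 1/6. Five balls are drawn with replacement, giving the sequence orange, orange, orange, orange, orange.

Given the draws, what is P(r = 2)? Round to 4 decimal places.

0.0174

The likelihood of the observed sequence under each hypothesis: P(data | r = 1) = (1/7)(1/7)(1/7)(1/7)(1/7) = 5.9499e-05; P(data | r = 2) = (2/7)(2/7)(2/7)(2/7)(2/7) = 0.001904; P(data | r = 3) = (3/7)(3/7)(3/7)(3/7)(3/7) = 0.014458; P(data | r = 5) = (5/7)(5/7)(5/7)(5/7)(5/7) = 0.18593.
The prior-weighted likelihoods are 1/6 · 5.9499e-05 = 9.9165e-06, 1/3 · 0.001904 = 0.00063466, 1/3 · 0.014458 = 0.0048194, 1/6 · 0.18593 = 0.030989; summing to 0.036453.
Hence P(r = 2 | data) = (0.00063466) / (0.036453) = 0.01741.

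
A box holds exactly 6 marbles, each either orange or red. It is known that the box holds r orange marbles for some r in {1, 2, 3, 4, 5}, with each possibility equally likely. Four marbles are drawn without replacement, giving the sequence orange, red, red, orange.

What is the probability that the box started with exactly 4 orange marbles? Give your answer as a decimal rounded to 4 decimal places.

0.2857

Compute the likelihood of the observed sequence for each case: P(data | r = 1) = (1/6)(5/5)(4/4)(0/3) = 0; P(data | r = 2) = (2/6)(4/5)(3/4)(1/3) = 1/15; P(data | r = 3) = (3/6)(3/5)(2/4)(2/3) = 1/10; P(data | r = 4) = (4/6)(2/5)(1/4)(3/3) = 1/15; P(data | r = 5) = (5/6)(1/5)(0/4) = 0.
The prior-weighted likelihoods are 1/5 · 0 = 0, 1/5 · 1/15 = 1/75, 1/5 · 1/10 = 1/50, 1/5 · 1/15 = 1/75, 1/5 · 0 = 0; summing to 7/150.
Hence P(r = 4 | data) = (1/75) / (7/150) = 2/7.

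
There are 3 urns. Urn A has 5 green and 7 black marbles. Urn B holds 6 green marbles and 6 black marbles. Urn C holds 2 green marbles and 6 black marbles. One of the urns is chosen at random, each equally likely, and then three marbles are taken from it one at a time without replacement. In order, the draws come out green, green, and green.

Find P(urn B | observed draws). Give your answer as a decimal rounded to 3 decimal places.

The likelihood of the observed sequence under each hypothesis: P(data | urn A) = (5/12)(4/11)(3/10) = 1/22; P(data | urn B) = (6/12)(5/11)(4/10) = 1/11; P(data | urn C) = (2/8)(1/7)(0/6) = 0.
Weighting by the prior gives 1/3 · 1/22 = 1/66, 1/3 · 1/11 = 1/33, 1/3 · 0 = 0; these sum to 1/22.
Hence P(urn B | data) = (1/33) / (1/22) = 2/3.

0.667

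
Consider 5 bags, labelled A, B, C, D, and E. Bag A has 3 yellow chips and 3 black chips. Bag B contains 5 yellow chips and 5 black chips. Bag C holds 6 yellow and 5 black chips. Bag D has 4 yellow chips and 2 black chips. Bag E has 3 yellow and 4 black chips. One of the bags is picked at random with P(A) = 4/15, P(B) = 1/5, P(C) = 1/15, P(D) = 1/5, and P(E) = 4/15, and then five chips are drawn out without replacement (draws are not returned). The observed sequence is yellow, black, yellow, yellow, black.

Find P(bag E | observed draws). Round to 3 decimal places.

The likelihood of the observed sequence under each hypothesis: P(data | bag A) = (3/6)(3/5)(2/4)(1/3)(2/2) = 0.05; P(data | bag B) = (5/10)(5/9)(4/8)(3/7)(4/6) = 0.039683; P(data | bag C) = (6/11)(5/10)(5/9)(4/8)(4/7) = 0.04329; P(data | bag D) = (4/6)(2/5)(3/4)(2/3)(1/2) = 0.066667; P(data | bag E) = (3/7)(4/6)(2/5)(1/4)(3/3) = 0.028571.
Weighting by the prior gives 4/15 · 0.05 = 0.013333, 1/5 · 0.039683 = 0.0079365, 1/15 · 0.04329 = 0.002886, 1/5 · 0.066667 = 0.013333, 4/15 · 0.028571 = 0.007619; summing to 0.045108.
Therefore the posterior P(bag E | data) = (0.007619) / (0.045108) = 0.16891.

0.169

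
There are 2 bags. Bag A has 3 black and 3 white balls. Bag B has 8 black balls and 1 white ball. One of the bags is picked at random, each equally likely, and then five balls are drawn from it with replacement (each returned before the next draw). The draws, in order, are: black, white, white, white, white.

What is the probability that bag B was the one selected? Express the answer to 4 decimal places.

0.0043

Under each hypothesis, the probability of the observed sequence is: P(data | bag A) = (3/6)(3/6)(3/6)(3/6)(3/6) = 0.03125; P(data | bag B) = (8/9)(1/9)(1/9)(1/9)(1/9) = 0.00013548.
The prior-weighted likelihoods are 1/2 · 0.03125 = 0.015625, 1/2 · 0.00013548 = 6.774e-05; summing to 0.015693.
By Bayes' rule, P(bag B | data) = (6.774e-05) / (0.015693) = 0.0043167.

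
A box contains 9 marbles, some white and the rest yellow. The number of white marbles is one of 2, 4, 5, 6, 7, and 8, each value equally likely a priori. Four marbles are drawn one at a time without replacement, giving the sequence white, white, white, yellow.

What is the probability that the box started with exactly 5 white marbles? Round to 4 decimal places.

0.1626

Under each hypothesis, the probability of the observed sequence is: P(data | r = 2) = (2/9)(1/8)(0/7) = 0; P(data | r = 4) = (4/9)(3/8)(2/7)(5/6) = 5/126; P(data | r = 5) = (5/9)(4/8)(3/7)(4/6) = 5/63; P(data | r = 6) = (6/9)(5/8)(4/7)(3/6) = 5/42; P(data | r = 7) = (7/9)(6/8)(5/7)(2/6) = 5/36; P(data | r = 8) = (8/9)(7/8)(6/7)(1/6) = 1/9.
The prior-weighted likelihoods are 1/6 · 0 = 0, 1/6 · 5/126 = 5/756, 1/6 · 5/63 = 5/378, 1/6 · 5/42 = 5/252, 1/6 · 5/36 = 5/216, 1/6 · 1/9 = 1/54; these sum to 41/504.
Therefore the posterior P(r = 5 | data) = (5/378) / (41/504) = 20/123.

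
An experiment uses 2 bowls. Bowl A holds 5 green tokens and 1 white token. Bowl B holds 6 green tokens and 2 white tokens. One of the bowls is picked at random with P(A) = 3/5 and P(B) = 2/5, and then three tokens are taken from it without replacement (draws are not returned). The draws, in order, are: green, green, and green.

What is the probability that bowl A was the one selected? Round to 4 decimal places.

0.6774

Under each hypothesis, the probability of the observed sequence is: P(data | bowl A) = (5/6)(4/5)(3/4) = 1/2; P(data | bowl B) = (6/8)(5/7)(4/6) = 5/14.
The prior-weighted likelihoods are 3/5 · 1/2 = 3/10, 2/5 · 5/14 = 1/7; with total 31/70.
By Bayes' rule, P(bowl A | data) = (3/10) / (31/70) = 21/31.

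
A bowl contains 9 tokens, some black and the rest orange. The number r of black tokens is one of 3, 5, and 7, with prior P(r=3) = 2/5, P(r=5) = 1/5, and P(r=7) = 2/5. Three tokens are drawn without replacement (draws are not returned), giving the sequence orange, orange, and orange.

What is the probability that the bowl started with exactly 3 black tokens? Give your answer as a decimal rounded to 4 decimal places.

0.9091

The likelihood of the observed sequence under each hypothesis: P(data | r = 3) = (6/9)(5/8)(4/7) = 5/21; P(data | r = 5) = (4/9)(3/8)(2/7) = 1/21; P(data | r = 7) = (2/9)(1/8)(0/7) = 0.
The prior-weighted likelihoods are 2/5 · 5/21 = 2/21, 1/5 · 1/21 = 1/105, 2/5 · 0 = 0; these sum to 11/105.
Hence P(r = 3 | data) = (2/21) / (11/105) = 10/11.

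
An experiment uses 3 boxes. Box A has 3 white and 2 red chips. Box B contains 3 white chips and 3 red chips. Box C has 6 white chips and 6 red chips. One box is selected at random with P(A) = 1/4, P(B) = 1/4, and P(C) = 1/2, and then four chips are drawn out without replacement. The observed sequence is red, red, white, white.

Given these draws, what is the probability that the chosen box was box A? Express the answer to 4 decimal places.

0.2845

Compute the likelihood of the observed sequence for each case: P(data | box A) = (2/5)(1/4)(3/3)(2/2) = 1/10; P(data | box B) = (3/6)(2/5)(3/4)(2/3) = 1/10; P(data | box C) = (6/12)(5/11)(6/10)(5/9) = 5/66.
The prior-weighted likelihoods are 1/4 · 1/10 = 1/40, 1/4 · 1/10 = 1/40, 1/2 · 5/66 = 5/132; summing to 29/330.
Hence P(box A | data) = (1/40) / (29/330) = 33/116.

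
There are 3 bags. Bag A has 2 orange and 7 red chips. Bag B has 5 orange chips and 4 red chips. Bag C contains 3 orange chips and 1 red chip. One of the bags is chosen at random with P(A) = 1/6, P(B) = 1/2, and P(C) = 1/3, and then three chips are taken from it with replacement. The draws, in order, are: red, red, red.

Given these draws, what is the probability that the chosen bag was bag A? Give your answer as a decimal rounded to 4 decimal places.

0.6149

The likelihood of the observed sequence under each hypothesis: P(data | bag A) = (7/9)(7/9)(7/9) = 0.47051; P(data | bag B) = (4/9)(4/9)(4/9) = 0.087791; P(data | bag C) = (1/4)(1/4)(1/4) = 0.015625.
Weighting by the prior gives 1/6 · 0.47051 = 0.078418, 1/2 · 0.087791 = 0.043896, 1/3 · 0.015625 = 0.0052083; these sum to 0.12752.
Therefore the posterior P(bag A | data) = (0.078418) / (0.12752) = 0.61494.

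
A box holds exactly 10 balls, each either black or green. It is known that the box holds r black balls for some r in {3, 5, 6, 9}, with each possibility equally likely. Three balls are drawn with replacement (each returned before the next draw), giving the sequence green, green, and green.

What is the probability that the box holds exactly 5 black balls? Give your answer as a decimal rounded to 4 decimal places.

0.2345

The likelihood of the observed sequence under each hypothesis: P(data | r = 3) = (7/10)(7/10)(7/10) = 0.343; P(data | r = 5) = (5/10)(5/10)(5/10) = 0.125; P(data | r = 6) = (4/10)(4/10)(4/10) = 0.064; P(data | r = 9) = (1/10)(1/10)(1/10) = 0.001.
Multiplying each by its prior: 1/4 · 0.343 = 0.08575, 1/4 · 0.125 = 0.03125, 1/4 · 0.064 = 0.016, 1/4 · 0.001 = 0.00025; these sum to 0.13325.
So P(r = 5 | data) = (0.03125) / (0.13325) = 0.23452.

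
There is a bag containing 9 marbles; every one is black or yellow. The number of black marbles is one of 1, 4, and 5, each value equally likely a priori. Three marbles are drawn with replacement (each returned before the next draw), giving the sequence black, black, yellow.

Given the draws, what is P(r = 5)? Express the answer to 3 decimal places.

0.532

For each hypothesis, P(data | H) works out to: P(data | r = 1) = (1/9)(1/9)(8/9) = 0.010974; P(data | r = 4) = (4/9)(4/9)(5/9) = 0.10974; P(data | r = 5) = (5/9)(5/9)(4/9) = 0.13717.
Multiplying each by its prior: 1/3 · 0.010974 = 0.003658, 1/3 · 0.10974 = 0.03658, 1/3 · 0.13717 = 0.045725; these sum to 0.085963.
Hence P(r = 5 | data) = (0.045725) / (0.085963) = 0.53191.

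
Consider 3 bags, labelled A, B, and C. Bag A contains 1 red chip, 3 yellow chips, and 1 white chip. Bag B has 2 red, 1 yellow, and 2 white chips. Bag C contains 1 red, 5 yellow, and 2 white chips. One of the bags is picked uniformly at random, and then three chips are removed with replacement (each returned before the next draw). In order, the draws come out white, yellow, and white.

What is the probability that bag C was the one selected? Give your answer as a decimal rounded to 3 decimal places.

0.411

Under each hypothesis, the probability of the observed sequence is: P(data | bag A) = (1/5)(3/5)(1/5) = 0.024; P(data | bag B) = (2/5)(1/5)(2/5) = 0.032; P(data | bag C) = (2/8)(5/8)(2/8) = 0.039062.
The prior-weighted likelihoods are 1/3 · 0.024 = 0.008, 1/3 · 0.032 = 0.010667, 1/3 · 0.039062 = 0.013021; summing to 0.031688.
By Bayes' rule, P(bag C | data) = (0.013021) / (0.031688) = 0.41091.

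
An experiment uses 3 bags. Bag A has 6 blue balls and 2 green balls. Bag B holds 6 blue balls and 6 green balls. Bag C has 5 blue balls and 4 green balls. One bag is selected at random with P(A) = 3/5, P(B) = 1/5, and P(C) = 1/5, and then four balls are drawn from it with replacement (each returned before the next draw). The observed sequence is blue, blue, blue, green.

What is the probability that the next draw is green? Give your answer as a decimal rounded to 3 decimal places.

The likelihood of the observed sequence under each hypothesis: P(data | bag A) = (6/8)(6/8)(6/8)(2/8) = 0.10547; P(data | bag B) = (6/12)(6/12)(6/12)(6/12) = 0.0625; P(data | bag C) = (5/9)(5/9)(5/9)(4/9) = 0.076208.
Multiplying each by its prior: 3/5 · 0.10547 = 0.063281, 1/5 · 0.0625 = 0.0125, 1/5 · 0.076208 = 0.015242; summing to 0.091023.
The posterior is then P(bag A | data) = 0.69522, P(bag B | data) = 0.13733, P(bag C | data) = 0.16745.
Averaging over the posterior, P(green next | data) = (1/4)(0.69522) + (1/2)(0.13733) + (4/9)(0.16745) = 0.31689.

0.317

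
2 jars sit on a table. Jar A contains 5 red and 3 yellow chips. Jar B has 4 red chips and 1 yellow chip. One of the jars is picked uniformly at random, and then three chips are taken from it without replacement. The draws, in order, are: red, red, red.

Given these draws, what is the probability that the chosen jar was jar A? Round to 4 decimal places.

Under each hypothesis, the probability of the observed sequence is: P(data | jar A) = (5/8)(4/7)(3/6) = 5/28; P(data | jar B) = (4/5)(3/4)(2/3) = 2/5.
Multiplying each by its prior: 1/2 · 5/28 = 5/56, 1/2 · 2/5 = 1/5; with total 81/280.
So P(jar A | data) = (5/56) / (81/280) = 25/81.

0.3086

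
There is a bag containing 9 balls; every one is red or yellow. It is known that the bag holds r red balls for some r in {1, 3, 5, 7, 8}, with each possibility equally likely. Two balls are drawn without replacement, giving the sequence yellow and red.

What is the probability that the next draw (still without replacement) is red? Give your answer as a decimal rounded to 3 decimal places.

Compute the likelihood of the observed sequence for each case: P(data | r = 1) = (8/9)(1/8) = 1/9; P(data | r = 3) = (6/9)(3/8) = 1/4; P(data | r = 5) = (4/9)(5/8) = 5/18; P(data | r = 7) = (2/9)(7/8) = 7/36; P(data | r = 8) = (1/9)(8/8) = 1/9.
Weighting by the prior gives 1/5 · 1/9 = 1/45, 1/5 · 1/4 = 1/20, 1/5 · 5/18 = 1/18, 1/5 · 7/36 = 7/180, 1/5 · 1/9 = 1/45; with total 17/90.
Dividing through by the total gives posterior P(r = 1 | data) = 2/17, P(r = 3 | data) = 9/34, P(r = 5 | data) = 5/17, P(r = 7 | data) = 7/34, P(r = 8 | data) = 2/17.
Averaging over the posterior, P(red next | data) = (0)(2/17) + (2/7)(9/34) + (4/7)(5/17) + (6/7)(7/34) + (1)(2/17) = 64/119.

0.538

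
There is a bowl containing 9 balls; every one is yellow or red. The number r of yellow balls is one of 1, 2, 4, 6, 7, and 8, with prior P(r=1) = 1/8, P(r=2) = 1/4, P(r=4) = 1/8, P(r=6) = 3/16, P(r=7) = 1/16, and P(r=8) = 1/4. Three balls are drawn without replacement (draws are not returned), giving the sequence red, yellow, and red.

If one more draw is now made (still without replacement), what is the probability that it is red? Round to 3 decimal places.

0.671

Compute the likelihood of the observed sequence for each case: P(data | r = 1) = (8/9)(1/8)(7/7) = 0.11111; P(data | r = 2) = (7/9)(2/8)(6/7) = 0.16667; P(data | r = 4) = (5/9)(4/8)(4/7) = 0.15873; P(data | r = 6) = (3/9)(6/8)(2/7) = 0.071429; P(data | r = 7) = (2/9)(7/8)(1/7) = 0.027778; P(data | r = 8) = (1/9)(8/8)(0/7) = 0.
Weighting by the prior gives 1/8 · 0.11111 = 0.013889, 1/4 · 0.16667 = 0.041667, 1/8 · 0.15873 = 0.019841, 3/16 · 0.071429 = 0.013393, 1/16 · 0.027778 = 0.0017361, 1/4 · 0 = 0; these sum to 0.090526.
Normalising, the posterior is P(r = 1 | data) = 0.15342, P(r = 2 | data) = 0.46027, P(r = 4 | data) = 0.21918, P(r = 6 | data) = 0.14795, P(r = 7 | data) = 0.019178, P(r = 8 | data) = 0.
Averaging over the posterior, P(red next | data) = (1)(0.15342) + (5/6)(0.46027) + (1/2)(0.21918) + (1/6)(0.14795) + (0)(0.019178) = 0.67123.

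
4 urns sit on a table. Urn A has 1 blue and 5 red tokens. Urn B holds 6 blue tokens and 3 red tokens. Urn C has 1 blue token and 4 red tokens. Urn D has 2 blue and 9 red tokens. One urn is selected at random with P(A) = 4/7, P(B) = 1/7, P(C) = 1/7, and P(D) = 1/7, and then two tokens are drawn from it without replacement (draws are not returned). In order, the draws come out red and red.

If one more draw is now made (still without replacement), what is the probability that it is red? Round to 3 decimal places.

0.729

The likelihood of the observed sequence under each hypothesis: P(data | urn A) = (5/6)(4/5) = 0.66667; P(data | urn B) = (3/9)(2/8) = 0.083333; P(data | urn C) = (4/5)(3/4) = 0.6; P(data | urn D) = (9/11)(8/10) = 0.65455.
Multiplying each by its prior: 4/7 · 0.66667 = 0.38095, 1/7 · 0.083333 = 0.011905, 1/7 · 0.6 = 0.085714, 1/7 · 0.65455 = 0.093506; summing to 0.57208.
Dividing through by the total gives posterior P(urn A | data) = 0.66591, P(urn B | data) = 0.02081, P(urn C | data) = 0.14983, P(urn D | data) = 0.16345.
The predictive probability is P(red next | data) = (3/4)(0.66591) + (1/7)(0.02081) + (2/3)(0.14983) + (7/9)(0.16345) = 0.72942.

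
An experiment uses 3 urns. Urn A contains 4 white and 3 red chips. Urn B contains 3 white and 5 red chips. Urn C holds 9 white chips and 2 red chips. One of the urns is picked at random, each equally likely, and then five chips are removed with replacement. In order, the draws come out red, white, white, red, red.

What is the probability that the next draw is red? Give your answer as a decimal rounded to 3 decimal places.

Under each hypothesis, the probability of the observed sequence is: P(data | urn A) = (3/7)(4/7)(4/7)(3/7)(3/7) = 0.025704; P(data | urn B) = (5/8)(3/8)(3/8)(5/8)(5/8) = 0.034332; P(data | urn C) = (2/11)(9/11)(9/11)(2/11)(2/11) = 0.0040236.
Multiplying each by its prior: 1/3 · 0.025704 = 0.0085679, 1/3 · 0.034332 = 0.011444, 1/3 · 0.0040236 = 0.0013412; summing to 0.021353.
Dividing through by the total gives posterior P(urn A | data) = 0.40125, P(urn B | data) = 0.53594, P(urn C | data) = 0.06281.
So P(red next | data) = Σ P(red next | H) P(H | data) = (3/7)(0.40125) + (5/8)(0.53594) + (2/11)(0.06281) = 0.51835.

0.518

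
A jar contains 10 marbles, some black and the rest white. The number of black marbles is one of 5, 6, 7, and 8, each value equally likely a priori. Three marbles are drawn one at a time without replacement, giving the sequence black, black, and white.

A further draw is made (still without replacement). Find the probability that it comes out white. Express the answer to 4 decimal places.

0.3506

The likelihood of the observed sequence under each hypothesis: P(data | r = 5) = (5/10)(4/9)(5/8) = 0.13889; P(data | r = 6) = (6/10)(5/9)(4/8) = 0.16667; P(data | r = 7) = (7/10)(6/9)(3/8) = 0.175; P(data | r = 8) = (8/10)(7/9)(2/8) = 0.15556.
Multiplying each by its prior: 1/4 · 0.13889 = 0.034722, 1/4 · 0.16667 = 0.041667, 1/4 · 0.175 = 0.04375, 1/4 · 0.15556 = 0.038889; summing to 0.15903.
Normalising, the posterior is P(r = 5 | data) = 0.21834, P(r = 6 | data) = 0.26201, P(r = 7 | data) = 0.27511, P(r = 8 | data) = 0.24454.
The predictive probability is P(white next | data) = (4/7)(0.21834) + (3/7)(0.26201) + (2/7)(0.27511) + (1/7)(0.24454) = 0.35059.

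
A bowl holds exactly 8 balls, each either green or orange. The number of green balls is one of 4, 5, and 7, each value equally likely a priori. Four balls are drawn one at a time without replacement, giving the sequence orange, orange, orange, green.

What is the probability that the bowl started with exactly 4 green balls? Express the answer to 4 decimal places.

Compute the likelihood of the observed sequence for each case: P(data | r = 4) = (4/8)(3/7)(2/6)(4/5) = 2/35; P(data | r = 5) = (3/8)(2/7)(1/6)(5/5) = 1/56; P(data | r = 7) = (1/8)(0/7) = 0.
Multiplying each by its prior: 1/3 · 2/35 = 2/105, 1/3 · 1/56 = 1/168, 1/3 · 0 = 0; summing to 1/40.
By Bayes' rule, P(r = 4 | data) = (2/105) / (1/40) = 16/21.

0.7619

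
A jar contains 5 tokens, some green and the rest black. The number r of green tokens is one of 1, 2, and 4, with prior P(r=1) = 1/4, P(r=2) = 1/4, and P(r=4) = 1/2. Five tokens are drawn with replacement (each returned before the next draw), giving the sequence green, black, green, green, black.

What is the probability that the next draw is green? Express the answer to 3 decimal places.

Under each hypothesis, the probability of the observed sequence is: P(data | r = 1) = (1/5)(4/5)(1/5)(1/5)(4/5) = 0.00512; P(data | r = 2) = (2/5)(3/5)(2/5)(2/5)(3/5) = 0.02304; P(data | r = 4) = (4/5)(1/5)(4/5)(4/5)(1/5) = 0.02048.
Weighting by the prior gives 1/4 · 0.00512 = 0.00128, 1/4 · 0.02304 = 0.00576, 1/2 · 0.02048 = 0.01024; these sum to 0.01728.
Dividing through by the total gives posterior P(r = 1 | data) = 0.074074, P(r = 2 | data) = 0.33333, P(r = 4 | data) = 0.59259.
Averaging over the posterior, P(green next | data) = (1/5)(0.074074) + (2/5)(0.33333) + (4/5)(0.59259) = 0.62222.

0.622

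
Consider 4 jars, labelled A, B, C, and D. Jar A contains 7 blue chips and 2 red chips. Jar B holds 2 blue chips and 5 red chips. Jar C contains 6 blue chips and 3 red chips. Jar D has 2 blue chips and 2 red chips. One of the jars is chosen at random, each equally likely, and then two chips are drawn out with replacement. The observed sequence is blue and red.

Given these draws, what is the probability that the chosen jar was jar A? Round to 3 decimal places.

0.204

The likelihood of the observed sequence under each hypothesis: P(data | jar A) = (7/9)(2/9) = 0.17284; P(data | jar B) = (2/7)(5/7) = 0.20408; P(data | jar C) = (6/9)(3/9) = 0.22222; P(data | jar D) = (2/4)(2/4) = 0.25.
The prior-weighted likelihoods are 1/4 · 0.17284 = 0.04321, 1/4 · 0.20408 = 0.05102, 1/4 · 0.22222 = 0.055556, 1/4 · 0.25 = 0.0625; with total 0.21229.
By Bayes' rule, P(jar A | data) = (0.04321) / (0.21229) = 0.20355.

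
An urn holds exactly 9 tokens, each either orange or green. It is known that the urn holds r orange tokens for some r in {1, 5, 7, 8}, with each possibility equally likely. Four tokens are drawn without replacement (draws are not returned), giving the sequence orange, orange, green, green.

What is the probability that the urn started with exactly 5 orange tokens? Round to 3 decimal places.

0.741

The likelihood of the observed sequence under each hypothesis: P(data | r = 1) = (1/9)(0/8) = 0; P(data | r = 5) = (5/9)(4/8)(4/7)(3/6) = 5/63; P(data | r = 7) = (7/9)(6/8)(2/7)(1/6) = 1/36; P(data | r = 8) = (8/9)(7/8)(1/7)(0/6) = 0.
The prior-weighted likelihoods are 1/4 · 0 = 0, 1/4 · 5/63 = 5/252, 1/4 · 1/36 = 1/144, 1/4 · 0 = 0; these sum to 3/112.
Therefore the posterior P(r = 5 | data) = (5/252) / (3/112) = 20/27.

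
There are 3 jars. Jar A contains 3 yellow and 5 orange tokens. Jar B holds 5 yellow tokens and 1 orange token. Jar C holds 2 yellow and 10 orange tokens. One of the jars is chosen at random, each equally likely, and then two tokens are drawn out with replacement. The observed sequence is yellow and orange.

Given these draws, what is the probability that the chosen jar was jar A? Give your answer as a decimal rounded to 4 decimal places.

Compute the likelihood of the observed sequence for each case: P(data | jar A) = (3/8)(5/8) = 0.23438; P(data | jar B) = (5/6)(1/6) = 0.13889; P(data | jar C) = (2/12)(10/12) = 0.13889.
Weighting by the prior gives 1/3 · 0.23438 = 0.078125, 1/3 · 0.13889 = 0.046296, 1/3 · 0.13889 = 0.046296; with total 0.17072.
So P(jar A | data) = (0.078125) / (0.17072) = 0.45763.

0.4576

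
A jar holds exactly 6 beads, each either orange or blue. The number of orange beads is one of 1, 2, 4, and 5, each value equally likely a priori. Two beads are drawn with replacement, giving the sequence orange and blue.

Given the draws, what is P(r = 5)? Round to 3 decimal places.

0.192

Compute the likelihood of the observed sequence for each case: P(data | r = 1) = (1/6)(5/6) = 5/36; P(data | r = 2) = (2/6)(4/6) = 2/9; P(data | r = 4) = (4/6)(2/6) = 2/9; P(data | r = 5) = (5/6)(1/6) = 5/36.
The prior-weighted likelihoods are 1/4 · 5/36 = 5/144, 1/4 · 2/9 = 1/18, 1/4 · 2/9 = 1/18, 1/4 · 5/36 = 5/144; summing to 13/72.
So P(r = 5 | data) = (5/144) / (13/72) = 5/26.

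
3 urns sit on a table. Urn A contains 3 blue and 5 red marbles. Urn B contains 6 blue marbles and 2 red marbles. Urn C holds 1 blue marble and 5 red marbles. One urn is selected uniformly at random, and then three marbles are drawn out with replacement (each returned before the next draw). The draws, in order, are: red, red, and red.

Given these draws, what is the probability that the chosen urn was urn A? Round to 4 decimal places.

For each hypothesis, P(data | H) works out to: P(data | urn A) = (5/8)(5/8)(5/8) = 0.24414; P(data | urn B) = (2/8)(2/8)(2/8) = 0.015625; P(data | urn C) = (5/6)(5/6)(5/6) = 0.5787.
The prior-weighted likelihoods are 1/3 · 0.24414 = 0.08138, 1/3 · 0.015625 = 0.0052083, 1/3 · 0.5787 = 0.1929; these sum to 0.27949.
Hence P(urn A | data) = (0.08138) / (0.27949) = 0.29117.

0.2912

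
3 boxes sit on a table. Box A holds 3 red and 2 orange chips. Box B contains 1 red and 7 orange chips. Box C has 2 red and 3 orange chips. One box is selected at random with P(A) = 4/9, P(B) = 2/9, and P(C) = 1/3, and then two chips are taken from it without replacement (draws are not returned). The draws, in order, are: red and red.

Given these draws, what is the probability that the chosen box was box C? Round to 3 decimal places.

0.200

Compute the likelihood of the observed sequence for each case: P(data | box A) = (3/5)(2/4) = 3/10; P(data | box B) = (1/8)(0/7) = 0; P(data | box C) = (2/5)(1/4) = 1/10.
Multiplying each by its prior: 4/9 · 3/10 = 2/15, 2/9 · 0 = 0, 1/3 · 1/10 = 1/30; these sum to 1/6.
So P(box C | data) = (1/30) / (1/6) = 1/5.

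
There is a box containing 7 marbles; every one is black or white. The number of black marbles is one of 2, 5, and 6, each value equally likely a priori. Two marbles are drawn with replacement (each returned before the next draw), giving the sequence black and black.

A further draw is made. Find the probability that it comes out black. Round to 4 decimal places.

Under each hypothesis, the probability of the observed sequence is: P(data | r = 2) = (2/7)(2/7) = 4/49; P(data | r = 5) = (5/7)(5/7) = 25/49; P(data | r = 6) = (6/7)(6/7) = 36/49.
Multiplying each by its prior: 1/3 · 4/49 = 4/147, 1/3 · 25/49 = 25/147, 1/3 · 36/49 = 12/49; summing to 65/147.
The posterior is then P(r = 2 | data) = 4/65, P(r = 5 | data) = 5/13, P(r = 6 | data) = 36/65.
So P(black next | data) = Σ P(black next | H) P(H | data) = (2/7)(4/65) + (5/7)(5/13) + (6/7)(36/65) = 349/455.

0.7670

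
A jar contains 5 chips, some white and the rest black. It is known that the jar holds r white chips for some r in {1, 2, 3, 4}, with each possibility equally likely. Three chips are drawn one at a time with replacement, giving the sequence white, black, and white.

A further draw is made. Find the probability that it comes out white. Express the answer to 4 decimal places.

0.5840

Under each hypothesis, the probability of the observed sequence is: P(data | r = 1) = (1/5)(4/5)(1/5) = 4/125; P(data | r = 2) = (2/5)(3/5)(2/5) = 12/125; P(data | r = 3) = (3/5)(2/5)(3/5) = 18/125; P(data | r = 4) = (4/5)(1/5)(4/5) = 16/125.
The prior-weighted likelihoods are 1/4 · 4/125 = 1/125, 1/4 · 12/125 = 3/125, 1/4 · 18/125 = 9/250, 1/4 · 16/125 = 4/125; with total 1/10.
Dividing through by the total gives posterior P(r = 1 | data) = 2/25, P(r = 2 | data) = 6/25, P(r = 3 | data) = 9/25, P(r = 4 | data) = 8/25.
The predictive probability is P(white next | data) = (1/5)(2/25) + (2/5)(6/25) + (3/5)(9/25) + (4/5)(8/25) = 73/125.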